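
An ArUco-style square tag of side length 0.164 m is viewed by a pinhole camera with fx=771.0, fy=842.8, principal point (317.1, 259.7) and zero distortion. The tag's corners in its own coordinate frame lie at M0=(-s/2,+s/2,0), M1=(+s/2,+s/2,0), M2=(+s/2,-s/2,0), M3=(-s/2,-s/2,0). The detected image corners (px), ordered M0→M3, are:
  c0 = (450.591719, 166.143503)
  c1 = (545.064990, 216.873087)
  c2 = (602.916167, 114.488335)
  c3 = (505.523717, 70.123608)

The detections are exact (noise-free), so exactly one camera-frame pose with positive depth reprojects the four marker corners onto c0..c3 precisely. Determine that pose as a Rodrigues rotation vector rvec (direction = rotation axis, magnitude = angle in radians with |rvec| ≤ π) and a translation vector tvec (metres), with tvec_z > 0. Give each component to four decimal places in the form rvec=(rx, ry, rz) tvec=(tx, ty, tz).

Intrinsics K: fx=771.0, fy=842.8, cx=317.1, cy=259.7
Marker side s = 0.164 m; corners in marker frame (Z=0):
  M0 = (-0.0820, +0.0820, 0)
  M1 = (+0.0820, +0.0820, 0)
  M2 = (+0.0820, -0.0820, 0)
  M3 = (-0.0820, -0.0820, 0)
Detected image corners:
  c0 = (450.591719, 166.143503) px
  c1 = (545.064990, 216.873087) px
  c2 = (602.916167, 114.488335) px
  c3 = (505.523717, 70.123608) px
Planar DLT: solve 8×8 A·h = b for H (H[2,2]=1):
  H  [+387.92801 -361.80937 +524.63085]
  H  [+236.70674 +599.37773 +141.03589]
  H  [-0.37461 -0.03466 +1.00000]
B = K⁻¹H; ‖b₁‖=0.854000, ‖b₂‖=0.854000; λ = 2/(‖b₁‖+‖b₂‖) = 1.170960, sign → tz>0 ⇒ λ=+1.170960
r₁ = λ·B[:,0] = (+0.76958,+0.46404,-0.43865); r₂ = λ·B[:,1] = (-0.53281,+0.84526,-0.04058)
r₃ = r₁×r₂ = (+0.35194,+0.26495,+0.89774); SVD([r₁ r₂ r₃]) → R = UVᵀ:
  R  [+0.76958 -0.53281 +0.35194]
  R  [+0.46404 +0.84526 +0.26495]
  R  [-0.43865 -0.04058 +0.89774]
t = (+0.31519, -0.16487, +1.17096) m
tr R = 2.512581; θ = arccos((tr R − 1)/2) = 0.713172 rad = 40.862°
axis k = ((R−Rᵀ)₃₂, (R−Rᵀ)₁₃, (R−Rᵀ)₂₁) / (2 sinθ) = (-0.233505, +0.604214, +0.761840)
rvec = θ·k = (-0.166530, +0.430908, +0.543323)

rvec=(-0.1665, 0.4309, 0.5433) tvec=(0.3152, -0.1649, 1.1710)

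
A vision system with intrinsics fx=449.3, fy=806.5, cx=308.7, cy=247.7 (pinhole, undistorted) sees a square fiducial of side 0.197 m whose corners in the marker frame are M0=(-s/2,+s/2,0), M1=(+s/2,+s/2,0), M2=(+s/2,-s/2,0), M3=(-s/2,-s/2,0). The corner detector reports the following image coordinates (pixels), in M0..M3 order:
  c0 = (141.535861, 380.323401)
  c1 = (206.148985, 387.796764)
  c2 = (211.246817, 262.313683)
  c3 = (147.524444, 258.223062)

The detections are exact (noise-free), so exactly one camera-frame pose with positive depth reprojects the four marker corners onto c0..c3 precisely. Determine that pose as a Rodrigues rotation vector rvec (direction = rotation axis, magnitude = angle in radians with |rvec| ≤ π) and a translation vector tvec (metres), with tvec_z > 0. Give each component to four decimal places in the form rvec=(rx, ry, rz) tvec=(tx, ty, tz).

Intrinsics K: fx=449.3, fy=806.5, cx=308.7, cy=247.7
Marker side s = 0.197 m; corners in marker frame (Z=0):
  M0 = (-0.0985, +0.0985, 0)
  M1 = (+0.0985, +0.0985, 0)
  M2 = (+0.0985, -0.0985, 0)
  M3 = (-0.0985, -0.0985, 0)
Detected image corners:
  c0 = (141.535861, 380.323401) px
  c1 = (206.148985, 387.796764) px
  c2 = (211.246817, 262.313683) px
  c3 = (147.524444, 258.223062) px
Planar DLT: solve 8×8 A·h = b for H (H[2,2]=1):
  H  [+301.88540 -42.67105 +176.21020]
  H  [-14.17133 +601.81530 +321.62518]
  H  [-0.13488 -0.08212 +1.00000]
B = K⁻¹H; ‖b₁‖=0.776742, ‖b₂‖=0.776742; λ = 2/(‖b₁‖+‖b₂‖) = 1.287429, sign → tz>0 ⇒ λ=+1.287429
r₁ = λ·B[:,0] = (+0.98433,+0.03071,-0.17364); r₂ = λ·B[:,1] = (-0.04963,+0.99316,-0.10572)
r₃ = r₁×r₂ = (+0.16921,+0.11268,+0.97912); SVD([r₁ r₂ r₃]) → R = UVᵀ:
  R  [+0.98433 -0.04963 +0.16921]
  R  [+0.03071 +0.99316 +0.11268]
  R  [-0.17364 -0.10572 +0.97912]
t = (-0.37964, +0.11801, +1.28743) m
tr R = 2.956604; θ = arccos((tr R − 1)/2) = 0.208695 rad = 11.957°
axis k = ((R−Rᵀ)₃₂, (R−Rᵀ)₁₃, (R−Rᵀ)₂₁) / (2 sinθ) = (-0.527069, +0.827408, +0.193893)
rvec = θ·k = (-0.109997, +0.172676, +0.040464)

rvec=(-0.1100, 0.1727, 0.0405) tvec=(-0.3796, 0.1180, 1.2874)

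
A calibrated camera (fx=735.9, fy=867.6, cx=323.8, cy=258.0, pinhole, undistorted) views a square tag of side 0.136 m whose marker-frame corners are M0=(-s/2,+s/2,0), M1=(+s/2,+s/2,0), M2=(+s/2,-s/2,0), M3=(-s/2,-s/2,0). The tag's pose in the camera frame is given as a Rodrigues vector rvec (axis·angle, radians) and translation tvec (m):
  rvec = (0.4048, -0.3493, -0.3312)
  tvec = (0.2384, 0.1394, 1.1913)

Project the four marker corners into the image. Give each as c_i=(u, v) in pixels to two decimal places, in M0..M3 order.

c0=(442.74, 419.63) c1=(511.06, 378.95) c2=(499.96, 298.22) c3=(427.76, 338.48)

Intrinsics K: fx=735.9, fy=867.6, cx=323.8, cy=258.0
Marker side s = 0.136 m; corners in marker frame (Z=0):
  M0 = (-0.0680, +0.0680, 0)
  M1 = (+0.0680, +0.0680, 0)
  M2 = (+0.0680, -0.0680, 0)
  M3 = (-0.0680, -0.0680, 0)
rvec = (0.4048, -0.3493, -0.3312), |rvec| = θ = 0.62894 rad = 36.036°
Rodrigues: sinθ=0.58829, 1−cosθ=0.19135; R = I + sinθ·[k]× + (1−cosθ)·[k]×²:
    [+0.88792 +0.24139 -0.39158]
    [-0.37819 +0.86767 -0.32267]
    [+0.26187 +0.43460 +0.86171]
t = (0.2384, 0.1394, 1.1913) m
M0: Pc = R·M0+t = (+0.19444, +0.22412, +1.20305); u = 735.9·(+0.19444)/1.20305 + 323.8 = 442.7363, v = 867.6·(+0.22412)/1.20305 + 258.0 = 419.6276
M1: Pc = R·M1+t = (+0.31519, +0.17268, +1.23866); u = 735.9·(+0.31519)/1.23866 + 323.8 = 511.0594, v = 867.6·(+0.17268)/1.23866 + 258.0 = 378.9543
M2: Pc = R·M2+t = (+0.28236, +0.05468, +1.17955); u = 735.9·(+0.28236)/1.17955 + 323.8 = 499.9609, v = 867.6·(+0.05468)/1.17955 + 258.0 = 298.2199
M3: Pc = R·M3+t = (+0.16161, +0.10612, +1.14394); u = 735.9·(+0.16161)/1.14394 + 323.8 = 427.7621, v = 867.6·(+0.10612)/1.14394 + 258.0 = 338.4812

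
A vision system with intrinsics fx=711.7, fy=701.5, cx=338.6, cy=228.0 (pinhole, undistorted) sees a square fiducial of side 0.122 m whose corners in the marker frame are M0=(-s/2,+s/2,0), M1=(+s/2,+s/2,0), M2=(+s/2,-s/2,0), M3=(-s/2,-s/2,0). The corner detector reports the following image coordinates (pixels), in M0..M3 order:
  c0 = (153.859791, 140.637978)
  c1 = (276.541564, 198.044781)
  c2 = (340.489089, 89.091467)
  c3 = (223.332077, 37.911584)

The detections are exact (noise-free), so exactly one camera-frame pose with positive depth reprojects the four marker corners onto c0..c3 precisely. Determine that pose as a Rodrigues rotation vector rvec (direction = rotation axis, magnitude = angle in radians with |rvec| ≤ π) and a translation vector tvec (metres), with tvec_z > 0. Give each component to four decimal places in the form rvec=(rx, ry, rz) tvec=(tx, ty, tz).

rvec=(-0.3539, 0.0668, 0.4621) tvec=(-0.0801, -0.1028, 0.6348)

Intrinsics K: fx=711.7, fy=701.5, cx=338.6, cy=228.0
Marker side s = 0.122 m; corners in marker frame (Z=0):
  M0 = (-0.0610, +0.0610, 0)
  M1 = (+0.0610, +0.0610, 0)
  M2 = (+0.0610, -0.0610, 0)
  M3 = (-0.0610, -0.0610, 0)
Detected image corners:
  c0 = (153.859791, 140.637978) px
  c1 = (276.541564, 198.044781) px
  c2 = (340.489089, 89.091467) px
  c3 = (223.332077, 37.911584) px
Planar DLT: solve 8×8 A·h = b for H (H[2,2]=1):
  H  [+926.45826 -672.01148 +248.75703]
  H  [+418.11190 +808.68869 +114.42762]
  H  [-0.22447 -0.50250 +1.00000]
B = K⁻¹H; ‖b₁‖=1.575416, ‖b₂‖=1.575416; λ = 2/(‖b₁‖+‖b₂‖) = 0.634753, sign → tz>0 ⇒ λ=+0.634753
r₁ = λ·B[:,0] = (+0.89408,+0.42464,-0.14248); r₂ = λ·B[:,1] = (-0.44761,+0.83541,-0.31896)
r₃ = r₁×r₂ = (-0.01641,+0.34895,+0.93700); SVD([r₁ r₂ r₃]) → R = UVᵀ:
  R  [+0.89408 -0.44761 -0.01641]
  R  [+0.42464 +0.83541 +0.34895]
  R  [-0.14248 -0.31896 +0.93700]
t = (-0.08013, -0.10277, +0.63475) m
tr R = 2.666488; θ = arccos((tr R − 1)/2) = 0.585847 rad = 33.567°
axis k = ((R−Rᵀ)₃₂, (R−Rᵀ)₁₃, (R−Rᵀ)₂₁) / (2 sinθ) = (-0.604007, +0.114009, +0.788782)
rvec = θ·k = (-0.353856, +0.066792, +0.462106)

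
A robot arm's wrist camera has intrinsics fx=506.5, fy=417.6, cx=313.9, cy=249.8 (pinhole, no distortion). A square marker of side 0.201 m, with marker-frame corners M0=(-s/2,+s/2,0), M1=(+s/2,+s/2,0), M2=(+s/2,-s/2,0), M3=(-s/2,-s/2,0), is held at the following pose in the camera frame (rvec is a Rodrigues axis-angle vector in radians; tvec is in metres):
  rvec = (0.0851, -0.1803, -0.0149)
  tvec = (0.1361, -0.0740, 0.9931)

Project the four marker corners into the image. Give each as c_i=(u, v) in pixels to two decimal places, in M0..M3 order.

c0=(333.44, 261.85) c1=(430.97, 259.58) c2=(432.26, 176.32) c3=(333.04, 175.54)

Intrinsics K: fx=506.5, fy=417.6, cx=313.9, cy=249.8
Marker side s = 0.201 m; corners in marker frame (Z=0):
  M0 = (-0.1005, +0.1005, 0)
  M1 = (+0.1005, +0.1005, 0)
  M2 = (+0.1005, -0.1005, 0)
  M3 = (-0.1005, -0.1005, 0)
rvec = (0.0851, -0.1803, -0.0149), |rvec| = θ = 0.19993 rad = 11.455°
Rodrigues: sinθ=0.19860, 1−cosθ=0.01992; R = I + sinθ·[k]× + (1−cosθ)·[k]×²:
    [+0.98369 +0.00715 -0.17973]
    [-0.02245 +0.99628 -0.08320]
    [+0.17847 +0.08587 +0.98019]
t = (0.1361, -0.0740, 0.9931) m
M0: Pc = R·M0+t = (+0.03796, +0.02838, +0.98379); u = 506.5·(+0.03796)/0.98379 + 313.9 = 333.4426, v = 417.6·(+0.02838)/0.98379 + 249.8 = 261.8476
M1: Pc = R·M1+t = (+0.23568, +0.02387, +1.01967); u = 506.5·(+0.23568)/1.01967 + 313.9 = 430.9695, v = 417.6·(+0.02387)/1.01967 + 249.8 = 259.5760
M2: Pc = R·M2+t = (+0.23424, -0.17638, +1.00241); u = 506.5·(+0.23424)/1.00241 + 313.9 = 432.2587, v = 417.6·(-0.17638)/1.00241 + 249.8 = 176.3196
M3: Pc = R·M3+t = (+0.03652, -0.17187, +0.96653); u = 506.5·(+0.03652)/0.96653 + 313.9 = 333.0379, v = 417.6·(-0.17187)/0.96653 + 249.8 = 175.5418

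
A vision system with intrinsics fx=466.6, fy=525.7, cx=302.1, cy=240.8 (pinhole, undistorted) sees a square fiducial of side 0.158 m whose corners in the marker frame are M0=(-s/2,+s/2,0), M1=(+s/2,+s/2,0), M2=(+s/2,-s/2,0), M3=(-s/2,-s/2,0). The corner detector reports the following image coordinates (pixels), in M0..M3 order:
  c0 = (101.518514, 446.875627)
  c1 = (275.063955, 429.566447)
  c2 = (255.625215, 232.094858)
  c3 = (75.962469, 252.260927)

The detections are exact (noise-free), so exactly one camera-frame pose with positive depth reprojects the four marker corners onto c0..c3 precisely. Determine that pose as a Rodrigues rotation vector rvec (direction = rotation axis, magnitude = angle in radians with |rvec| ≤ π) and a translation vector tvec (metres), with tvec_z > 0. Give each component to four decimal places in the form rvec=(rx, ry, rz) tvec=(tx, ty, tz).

Intrinsics K: fx=466.6, fy=525.7, cx=302.1, cy=240.8
Marker side s = 0.158 m; corners in marker frame (Z=0):
  M0 = (-0.0790, +0.0790, 0)
  M1 = (+0.0790, +0.0790, 0)
  M2 = (+0.0790, -0.0790, 0)
  M3 = (-0.0790, -0.0790, 0)
Detected image corners:
  c0 = (101.518514, 446.875627) px
  c1 = (275.063955, 429.566447) px
  c2 = (255.625215, 232.094858) px
  c3 = (75.962469, 252.260927) px
Planar DLT: solve 8×8 A·h = b for H (H[2,2]=1):
  H  [+1104.93087 +182.89773 +176.75408]
  H  [-142.38686 +1318.36331 +342.01872]
  H  [-0.07042 +0.22820 +1.00000]
B = K⁻¹H; ‖b₁‖=2.426428, ‖b₂‖=2.426428; λ = 2/(‖b₁‖+‖b₂‖) = 0.412128, sign → tz>0 ⇒ λ=+0.412128
r₁ = λ·B[:,0] = (+0.99473,-0.09833,-0.02902); r₂ = λ·B[:,1] = (+0.10065,+0.99047,+0.09405)
r₃ = r₁×r₂ = (+0.01950,-0.09647,+0.99514); SVD([r₁ r₂ r₃]) → R = UVᵀ:
  R  [+0.99473 +0.10065 +0.01950]
  R  [-0.09833 +0.99047 -0.09647]
  R  [-0.02902 +0.09405 +0.99514]
t = (-0.11071, +0.07935, +0.41213) m
tr R = 2.980341; θ = arccos((tr R − 1)/2) = 0.140325 rad = 8.040°
axis k = ((R−Rᵀ)₃₂, (R−Rᵀ)₁₃, (R−Rᵀ)₂₁) / (2 sinθ) = (+0.681096, +0.173455, -0.711352)
rvec = θ·k = (+0.095575, +0.024340, -0.099820)

rvec=(0.0956, 0.0243, -0.0998) tvec=(-0.1107, 0.0794, 0.4121)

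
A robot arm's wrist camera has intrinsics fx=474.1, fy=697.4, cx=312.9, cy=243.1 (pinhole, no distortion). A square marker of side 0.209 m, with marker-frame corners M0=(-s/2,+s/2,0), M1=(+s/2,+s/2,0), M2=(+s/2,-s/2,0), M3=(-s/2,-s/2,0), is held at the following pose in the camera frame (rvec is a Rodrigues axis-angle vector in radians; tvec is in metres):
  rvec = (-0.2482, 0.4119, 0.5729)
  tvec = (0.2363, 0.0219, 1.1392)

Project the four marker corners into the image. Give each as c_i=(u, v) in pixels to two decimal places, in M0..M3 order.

Intrinsics K: fx=474.1, fy=697.4, cx=312.9, cy=243.1
Marker side s = 0.209 m; corners in marker frame (Z=0):
  M0 = (-0.1045, +0.1045, 0)
  M1 = (+0.1045, +0.1045, 0)
  M2 = (+0.1045, -0.1045, 0)
  M3 = (-0.1045, -0.1045, 0)
rvec = (-0.2482, 0.4119, 0.5729), |rvec| = θ = 0.74798 rad = 42.856°
Rodrigues: sinθ=0.68016, 1−cosθ=0.26694; R = I + sinθ·[k]× + (1−cosθ)·[k]×²:
    [+0.76245 -0.56973 +0.30671]
    [+0.47218 +0.81401 +0.33828]
    [-0.44240 -0.11311 +0.88966]
t = (0.2363, 0.0219, 1.1392) m
M0: Pc = R·M0+t = (+0.09709, +0.05762, +1.17361); u = 474.1·(+0.09709)/1.17361 + 312.9 = 352.1198, v = 697.4·(+0.05762)/1.17361 + 243.1 = 277.3408
M1: Pc = R·M1+t = (+0.25644, +0.15631, +1.08115); u = 474.1·(+0.25644)/1.08115 + 312.9 = 425.3524, v = 697.4·(+0.15631)/1.08115 + 243.1 = 343.9261
M2: Pc = R·M2+t = (+0.37551, -0.01382, +1.10479); u = 474.1·(+0.37551)/1.10479 + 312.9 = 474.0447, v = 697.4·(-0.01382)/1.10479 + 243.1 = 234.3750
M3: Pc = R·M3+t = (+0.21616, -0.11251, +1.19725); u = 474.1·(+0.21616)/1.19725 + 312.9 = 398.4976, v = 697.4·(-0.11251)/1.19725 + 243.1 = 177.5648

c0=(352.12, 277.34) c1=(425.35, 343.93) c2=(474.04, 234.38) c3=(398.50, 177.56)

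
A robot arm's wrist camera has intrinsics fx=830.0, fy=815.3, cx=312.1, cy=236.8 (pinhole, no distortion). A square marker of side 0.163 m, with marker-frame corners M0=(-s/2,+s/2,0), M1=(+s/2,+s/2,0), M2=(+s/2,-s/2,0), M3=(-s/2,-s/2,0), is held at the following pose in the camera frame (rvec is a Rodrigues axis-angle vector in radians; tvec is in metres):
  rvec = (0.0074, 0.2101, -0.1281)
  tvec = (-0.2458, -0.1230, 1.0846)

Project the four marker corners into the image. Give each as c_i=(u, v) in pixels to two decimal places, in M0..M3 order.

Intrinsics K: fx=830.0, fy=815.3, cx=312.1, cy=236.8
Marker side s = 0.163 m; corners in marker frame (Z=0):
  M0 = (-0.0815, +0.0815, 0)
  M1 = (+0.0815, +0.0815, 0)
  M2 = (+0.0815, -0.0815, 0)
  M3 = (-0.0815, -0.0815, 0)
rvec = (0.0074, 0.2101, -0.1281), |rvec| = θ = 0.24618 rad = 14.105°
Rodrigues: sinθ=0.24370, 1−cosθ=0.03015; R = I + sinθ·[k]× + (1−cosθ)·[k]×²:
    [+0.96988 +0.12758 +0.20751]
    [-0.12604 +0.99181 -0.02071]
    [-0.20846 -0.00606 +0.97801]
t = (-0.2458, -0.1230, 1.0846) m
M0: Pc = R·M0+t = (-0.31445, -0.03190, +1.10109); u = 830.0·(-0.31445)/1.10109 + 312.1 = 75.0715, v = 815.3·(-0.03190)/1.10109 + 236.8 = 213.1831
M1: Pc = R·M1+t = (-0.15636, -0.05244, +1.06712); u = 830.0·(-0.15636)/1.06712 + 312.1 = 190.4860, v = 815.3·(-0.05244)/1.06712 + 236.8 = 196.7351
M2: Pc = R·M2+t = (-0.17715, -0.21410, +1.06811); u = 830.0·(-0.17715)/1.06811 + 312.1 = 174.4384, v = 815.3·(-0.21410)/1.06811 + 236.8 = 73.3710
M3: Pc = R·M3+t = (-0.33524, -0.19356, +1.10208); u = 830.0·(-0.33524)/1.10208 + 312.1 = 59.6221, v = 815.3·(-0.19356)/1.10208 + 236.8 = 93.6077

c0=(75.07, 213.18) c1=(190.49, 196.74) c2=(174.44, 73.37) c3=(59.62, 93.61)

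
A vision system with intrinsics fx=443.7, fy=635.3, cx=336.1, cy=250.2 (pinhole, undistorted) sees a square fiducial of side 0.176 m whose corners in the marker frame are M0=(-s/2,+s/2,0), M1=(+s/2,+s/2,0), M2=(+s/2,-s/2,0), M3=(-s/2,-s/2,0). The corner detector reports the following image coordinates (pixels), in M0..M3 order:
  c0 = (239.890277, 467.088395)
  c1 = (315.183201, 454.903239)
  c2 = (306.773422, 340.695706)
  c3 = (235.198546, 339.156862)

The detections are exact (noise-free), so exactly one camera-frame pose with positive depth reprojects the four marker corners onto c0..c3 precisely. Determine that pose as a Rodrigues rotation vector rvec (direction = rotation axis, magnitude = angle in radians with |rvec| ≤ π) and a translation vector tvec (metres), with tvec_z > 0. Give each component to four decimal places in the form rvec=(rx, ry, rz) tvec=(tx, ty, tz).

rvec=(-0.3598, -0.6457, -0.0155) tvec=(-0.1269, 0.2194, 0.9399)

Intrinsics K: fx=443.7, fy=635.3, cx=336.1, cy=250.2
Marker side s = 0.176 m; corners in marker frame (Z=0):
  M0 = (-0.0880, +0.0880, 0)
  M1 = (+0.0880, +0.0880, 0)
  M2 = (+0.0880, -0.0880, 0)
  M3 = (-0.0880, -0.0880, 0)
Detected image corners:
  c0 = (239.890277, 467.088395) px
  c1 = (315.183201, 454.903239) px
  c2 = (306.773422, 340.695706) px
  c3 = (235.198546, 339.156862) px
Planar DLT: solve 8×8 A·h = b for H (H[2,2]=1):
  H  [+589.41650 -56.48185 +276.19448]
  H  [+222.80619 +548.06502 +398.48238]
  H  [+0.62895 -0.34378 +1.00000]
B = K⁻¹H; ‖b₁‖=1.063988, ‖b₂‖=1.063988; λ = 2/(‖b₁‖+‖b₂‖) = 0.939860, sign → tz>0 ⇒ λ=+0.939860
r₁ = λ·B[:,0] = (+0.80075,+0.09681,+0.59113); r₂ = λ·B[:,1] = (+0.12511,+0.93806,-0.32311)
r₃ = r₁×r₂ = (-0.58579,+0.33268,+0.73903); SVD([r₁ r₂ r₃]) → R = UVᵀ:
  R  [+0.80075 +0.12511 -0.58579]
  R  [+0.09681 +0.93806 +0.33268]
  R  [+0.59113 -0.32311 +0.73903]
t = (-0.12689, +0.21937, +0.93986) m
tr R = 2.477831; θ = arccos((tr R − 1)/2) = 0.739337 rad = 42.361°
axis k = ((R−Rᵀ)₃₂, (R−Rᵀ)₁₃, (R−Rᵀ)₂₁) / (2 sinθ) = (-0.486640, -0.873350, -0.020998)
rvec = θ·k = (-0.359791, -0.645700, -0.015525)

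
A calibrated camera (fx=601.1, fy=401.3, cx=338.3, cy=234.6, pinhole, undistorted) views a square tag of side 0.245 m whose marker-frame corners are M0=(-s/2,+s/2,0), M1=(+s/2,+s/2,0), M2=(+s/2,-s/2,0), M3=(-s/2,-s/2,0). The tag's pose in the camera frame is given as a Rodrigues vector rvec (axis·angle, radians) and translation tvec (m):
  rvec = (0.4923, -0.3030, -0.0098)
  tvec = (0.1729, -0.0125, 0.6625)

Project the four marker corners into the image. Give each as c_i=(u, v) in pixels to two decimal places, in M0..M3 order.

Intrinsics K: fx=601.1, fy=401.3, cx=338.3, cy=234.6
Marker side s = 0.245 m; corners in marker frame (Z=0):
  M0 = (-0.1225, +0.1225, 0)
  M1 = (+0.1225, +0.1225, 0)
  M2 = (+0.1225, -0.1225, 0)
  M3 = (-0.1225, -0.1225, 0)
rvec = (0.4923, -0.3030, -0.0098), |rvec| = θ = 0.57816 rad = 33.126°
Rodrigues: sinθ=0.54648, 1−cosθ=0.16253; R = I + sinθ·[k]× + (1−cosθ)·[k]×²:
    [+0.95531 -0.06327 -0.28875]
    [-0.08179 +0.88211 -0.46388]
    [+0.28405 +0.46677 +0.83752]
t = (0.1729, -0.0125, 0.6625) m
M0: Pc = R·M0+t = (+0.04812, +0.10558, +0.68488); u = 601.1·(+0.04812)/0.68488 + 338.3 = 380.5369, v = 401.3·(+0.10558)/0.68488 + 234.6 = 296.4624
M1: Pc = R·M1+t = (+0.28218, +0.08554, +0.75448); u = 601.1·(+0.28218)/0.75448 + 338.3 = 563.1128, v = 401.3·(+0.08554)/0.75448 + 234.6 = 280.0976
M2: Pc = R·M2+t = (+0.29768, -0.13058, +0.64012); u = 601.1·(+0.29768)/0.64012 + 338.3 = 617.8317, v = 401.3·(-0.13058)/0.64012 + 234.6 = 152.7383
M3: Pc = R·M3+t = (+0.06362, -0.11054, +0.57052); u = 601.1·(+0.06362)/0.57052 + 338.3 = 405.3340, v = 401.3·(-0.11054)/0.57052 + 234.6 = 156.8480

c0=(380.54, 296.46) c1=(563.11, 280.10) c2=(617.83, 152.74) c3=(405.33, 156.85)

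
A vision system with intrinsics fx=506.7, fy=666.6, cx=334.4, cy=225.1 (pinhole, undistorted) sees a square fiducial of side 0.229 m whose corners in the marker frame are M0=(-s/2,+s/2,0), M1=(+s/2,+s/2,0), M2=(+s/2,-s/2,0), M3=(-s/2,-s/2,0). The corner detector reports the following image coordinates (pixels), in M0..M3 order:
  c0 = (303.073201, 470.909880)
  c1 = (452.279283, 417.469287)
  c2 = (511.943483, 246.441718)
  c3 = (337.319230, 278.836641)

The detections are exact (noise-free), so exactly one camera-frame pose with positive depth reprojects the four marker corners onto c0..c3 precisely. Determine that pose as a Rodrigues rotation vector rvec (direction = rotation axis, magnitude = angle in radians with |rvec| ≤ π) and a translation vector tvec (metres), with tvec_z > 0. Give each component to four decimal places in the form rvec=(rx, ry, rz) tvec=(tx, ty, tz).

rvec=(0.6107, -0.4650, 0.0489) tvec=(0.0849, 0.1235, 0.6059)

Intrinsics K: fx=506.7, fy=666.6, cx=334.4, cy=225.1
Marker side s = 0.229 m; corners in marker frame (Z=0):
  M0 = (-0.1145, +0.1145, 0)
  M1 = (+0.1145, +0.1145, 0)
  M2 = (+0.1145, -0.1145, 0)
  M3 = (-0.1145, -0.1145, 0)
Detected image corners:
  c0 = (303.073201, 470.909880) px
  c1 = (452.279283, 417.469287) px
  c2 = (511.943483, 246.441718) px
  c3 = (337.319230, 278.836641) px
Planar DLT: solve 8×8 A·h = b for H (H[2,2]=1):
  H  [+989.18179 +148.85997 +405.40218]
  H  [+61.44112 +1104.82591 +360.93924]
  H  [+0.71745 +0.89358 +1.00000]
B = K⁻¹H; ‖b₁‖=1.650416, ‖b₂‖=1.650416; λ = 2/(‖b₁‖+‖b₂‖) = 0.605908, sign → tz>0 ⇒ λ=+0.605908
r₁ = λ·B[:,0] = (+0.89597,-0.09095,+0.43471); r₂ = λ·B[:,1] = (-0.17931,+0.82140,+0.54143)
r₃ = r₁×r₂ = (-0.40631,-0.56305,+0.71964); SVD([r₁ r₂ r₃]) → R = UVᵀ:
  R  [+0.89597 -0.17931 -0.40631]
  R  [-0.09095 +0.82140 -0.56305]
  R  [+0.43471 +0.54143 +0.71964]
t = (+0.08490, +0.12347, +0.60591) m
tr R = 2.437014; θ = arccos((tr R − 1)/2) = 0.769143 rad = 44.069°
axis k = ((R−Rᵀ)₃₂, (R−Rᵀ)₁₃, (R−Rᵀ)₂₁) / (2 sinθ) = (+0.793994, -0.604597, +0.063525)
rvec = θ·k = (+0.610695, -0.465022, +0.048860)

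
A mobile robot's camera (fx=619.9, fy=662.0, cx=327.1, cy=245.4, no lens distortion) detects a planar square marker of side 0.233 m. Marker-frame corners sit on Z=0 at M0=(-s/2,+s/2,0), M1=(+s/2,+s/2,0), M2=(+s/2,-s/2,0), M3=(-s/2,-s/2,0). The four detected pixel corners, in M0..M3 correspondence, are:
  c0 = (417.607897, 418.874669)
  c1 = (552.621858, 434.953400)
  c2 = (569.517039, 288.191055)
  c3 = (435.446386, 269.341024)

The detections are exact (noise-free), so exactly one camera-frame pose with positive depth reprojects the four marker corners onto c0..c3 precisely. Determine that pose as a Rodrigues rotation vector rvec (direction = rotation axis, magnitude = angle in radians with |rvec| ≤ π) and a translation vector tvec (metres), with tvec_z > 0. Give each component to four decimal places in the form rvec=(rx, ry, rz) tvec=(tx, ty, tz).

rvec=(-0.0145, -0.0868, 0.1311) tvec=(0.2796, 0.1679, 1.0356)

Intrinsics K: fx=619.9, fy=662.0, cx=327.1, cy=245.4
Marker side s = 0.233 m; corners in marker frame (Z=0):
  M0 = (-0.1165, +0.1165, 0)
  M1 = (+0.1165, +0.1165, 0)
  M2 = (+0.1165, -0.1165, 0)
  M3 = (-0.1165, -0.1165, 0)
Detected image corners:
  c0 = (417.607897, 418.874669) px
  c1 = (552.621858, 434.953400) px
  c2 = (569.517039, 288.191055) px
  c3 = (435.446386, 269.341024) px
Planar DLT: solve 8×8 A·h = b for H (H[2,2]=1):
  H  [+618.20575 -84.11191 +494.46510]
  H  [+104.10376 +628.91462 +352.75635]
  H  [+0.08258 -0.01943 +1.00000]
B = K⁻¹H; ‖b₁‖=0.965604, ‖b₂‖=0.965604; λ = 2/(‖b₁‖+‖b₂‖) = 1.035621, sign → tz>0 ⇒ λ=+1.035621
r₁ = λ·B[:,0] = (+0.98767,+0.13116,+0.08552); r₂ = λ·B[:,1] = (-0.12990,+0.99132,-0.02012)
r₃ = r₁×r₂ = (-0.08741,+0.00877,+0.99613); SVD([r₁ r₂ r₃]) → R = UVᵀ:
  R  [+0.98767 -0.12990 -0.08741]
  R  [+0.13116 +0.99132 +0.00877]
  R  [+0.08552 -0.02012 +0.99613]
t = (+0.27960, +0.16795, +1.03562) m
tr R = 2.975123; θ = arccos((tr R − 1)/2) = 0.157890 rad = 9.046°
axis k = ((R−Rᵀ)₃₂, (R−Rᵀ)₁₃, (R−Rᵀ)₂₁) / (2 sinθ) = (-0.091875, -0.549913, +0.830154)
rvec = θ·k = (-0.014506, -0.086826, +0.131073)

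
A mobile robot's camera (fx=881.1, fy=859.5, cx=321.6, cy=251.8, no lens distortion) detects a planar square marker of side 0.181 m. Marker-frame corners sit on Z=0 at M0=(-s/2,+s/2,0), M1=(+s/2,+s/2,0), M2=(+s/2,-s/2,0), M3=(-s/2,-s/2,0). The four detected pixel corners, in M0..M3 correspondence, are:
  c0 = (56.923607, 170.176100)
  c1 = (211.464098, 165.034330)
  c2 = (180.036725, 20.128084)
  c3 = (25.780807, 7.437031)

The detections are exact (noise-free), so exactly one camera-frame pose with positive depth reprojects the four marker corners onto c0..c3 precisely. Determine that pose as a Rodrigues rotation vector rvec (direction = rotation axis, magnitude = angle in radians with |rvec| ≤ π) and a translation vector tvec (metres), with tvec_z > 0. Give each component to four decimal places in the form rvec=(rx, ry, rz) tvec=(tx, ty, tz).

rvec=(-0.2033, -0.6510, -0.1684) tvec=(-0.2155, -0.1800, 0.9553)

Intrinsics K: fx=881.1, fy=859.5, cx=321.6, cy=251.8
Marker side s = 0.181 m; corners in marker frame (Z=0):
  M0 = (-0.0905, +0.0905, 0)
  M1 = (+0.0905, +0.0905, 0)
  M2 = (+0.0905, -0.0905, 0)
  M3 = (-0.0905, -0.0905, 0)
Detected image corners:
  c0 = (56.923607, 170.176100) px
  c1 = (211.464098, 165.034330) px
  c2 = (180.036725, 20.128084) px
  c3 = (25.780807, 7.437031) px
Planar DLT: solve 8×8 A·h = b for H (H[2,2]=1):
  H  [+929.36044 +156.21559 +122.85118]
  H  [+79.88425 +834.22061 +89.82478]
  H  [+0.64395 -0.14066 +1.00000]
B = K⁻¹H; ‖b₁‖=1.046803, ‖b₂‖=1.046803; λ = 2/(‖b₁‖+‖b₂‖) = 0.955290, sign → tz>0 ⇒ λ=+0.955290
r₁ = λ·B[:,0] = (+0.78308,-0.09143,+0.61516); r₂ = λ·B[:,1] = (+0.21842,+0.96656,-0.13438)
r₃ = r₁×r₂ = (-0.58231,+0.23959,+0.77686); SVD([r₁ r₂ r₃]) → R = UVᵀ:
  R  [+0.78308 +0.21842 -0.58231]
  R  [-0.09143 +0.96656 +0.23959]
  R  [+0.61516 -0.13438 +0.77686]
t = (-0.21548, -0.18003, +0.95529) m
tr R = 2.526503; θ = arccos((tr R − 1)/2) = 0.702465 rad = 40.248°
axis k = ((R−Rᵀ)₃₂, (R−Rᵀ)₁₃, (R−Rᵀ)₂₁) / (2 sinθ) = (-0.289401, -0.926689, -0.239783)
rvec = θ·k = (-0.203294, -0.650966, -0.168439)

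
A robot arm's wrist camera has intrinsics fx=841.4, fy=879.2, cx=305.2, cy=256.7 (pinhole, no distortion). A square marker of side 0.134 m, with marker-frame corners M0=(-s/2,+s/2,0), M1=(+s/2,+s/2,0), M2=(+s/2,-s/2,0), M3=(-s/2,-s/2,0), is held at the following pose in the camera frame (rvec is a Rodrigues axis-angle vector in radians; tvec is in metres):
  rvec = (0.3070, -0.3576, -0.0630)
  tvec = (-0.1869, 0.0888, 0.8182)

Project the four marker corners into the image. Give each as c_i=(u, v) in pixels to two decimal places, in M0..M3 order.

Intrinsics K: fx=841.4, fy=879.2, cx=305.2, cy=256.7
Marker side s = 0.134 m; corners in marker frame (Z=0):
  M0 = (-0.0670, +0.0670, 0)
  M1 = (+0.0670, +0.0670, 0)
  M2 = (+0.0670, -0.0670, 0)
  M3 = (-0.0670, -0.0670, 0)
rvec = (0.3070, -0.3576, -0.0630), |rvec| = θ = 0.47550 rad = 27.244°
Rodrigues: sinθ=0.45778, 1−cosθ=0.11093; R = I + sinθ·[k]× + (1−cosθ)·[k]×²:
    [+0.93531 +0.00679 -0.35377]
    [-0.11452 +0.95181 -0.28451]
    [+0.33479 +0.30662 +0.89101]
t = (-0.1869, 0.0888, 0.8182) m
M0: Pc = R·M0+t = (-0.24911, +0.16024, +0.81631); u = 841.4·(-0.24911)/0.81631 + 305.2 = 48.4332, v = 879.2·(+0.16024)/0.81631 + 256.7 = 429.2889
M1: Pc = R·M1+t = (-0.12378, +0.14490, +0.86117); u = 841.4·(-0.12378)/0.86117 + 305.2 = 184.2627, v = 879.2·(+0.14490)/0.86117 + 256.7 = 404.6315
M2: Pc = R·M2+t = (-0.12469, +0.01736, +0.82009); u = 841.4·(-0.12469)/0.82009 + 305.2 = 177.2705, v = 879.2·(+0.01736)/0.82009 + 256.7 = 275.3071
M3: Pc = R·M3+t = (-0.25002, +0.03270, +0.77523); u = 841.4·(-0.25002)/0.77523 + 305.2 = 33.8376, v = 879.2·(+0.03270)/0.77523 + 256.7 = 293.7874

c0=(48.43, 429.29) c1=(184.26, 404.63) c2=(177.27, 275.31) c3=(33.84, 293.79)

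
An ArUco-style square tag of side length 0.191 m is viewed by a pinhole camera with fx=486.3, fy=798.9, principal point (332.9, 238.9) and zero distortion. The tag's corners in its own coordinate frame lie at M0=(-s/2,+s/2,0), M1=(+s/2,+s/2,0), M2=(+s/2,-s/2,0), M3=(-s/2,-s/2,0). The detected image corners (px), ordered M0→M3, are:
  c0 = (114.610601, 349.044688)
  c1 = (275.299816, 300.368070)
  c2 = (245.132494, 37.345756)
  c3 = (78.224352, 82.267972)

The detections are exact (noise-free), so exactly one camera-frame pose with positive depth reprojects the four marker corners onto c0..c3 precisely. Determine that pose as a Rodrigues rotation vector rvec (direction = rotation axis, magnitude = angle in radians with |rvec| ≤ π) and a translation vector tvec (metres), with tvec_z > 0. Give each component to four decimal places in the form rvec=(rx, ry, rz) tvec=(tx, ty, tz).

rvec=(0.0954, -0.0688, -0.1759) tvec=(-0.1793, -0.0317, 0.5680)

Intrinsics K: fx=486.3, fy=798.9, cx=332.9, cy=238.9
Marker side s = 0.191 m; corners in marker frame (Z=0):
  M0 = (-0.0955, +0.0955, 0)
  M1 = (+0.0955, +0.0955, 0)
  M2 = (+0.0955, -0.0955, 0)
  M3 = (-0.0955, -0.0955, 0)
Detected image corners:
  c0 = (114.610601, 349.044688) px
  c1 = (275.299816, 300.368070) px
  c2 = (245.132494, 37.345756) px
  c3 = (78.224352, 82.267972) px
Planar DLT: solve 8×8 A·h = b for H (H[2,2]=1):
  H  [+876.12750 +205.68256 +179.42403]
  H  [-224.89994 +1420.90411 +194.26395]
  H  [+0.10553 +0.17734 +1.00000]
B = K⁻¹H; ‖b₁‖=1.760650, ‖b₂‖=1.760650; λ = 2/(‖b₁‖+‖b₂‖) = 0.567972, sign → tz>0 ⇒ λ=+0.567972
r₁ = λ·B[:,0] = (+0.98224,-0.17782,+0.05994); r₂ = λ·B[:,1] = (+0.17127,+0.98006,+0.10072)
r₃ = r₁×r₂ = (-0.07666,-0.08867,+0.99311); SVD([r₁ r₂ r₃]) → R = UVᵀ:
  R  [+0.98224 +0.17127 -0.07666]
  R  [-0.17782 +0.98006 -0.08867]
  R  [+0.05994 +0.10072 +0.99311]
t = (-0.17925, -0.03173, +0.56797) m
tr R = 2.955405; θ = arccos((tr R − 1)/2) = 0.211570 rad = 12.122°
axis k = ((R−Rᵀ)₃₂, (R−Rᵀ)₁₃, (R−Rᵀ)₂₁) / (2 sinθ) = (+0.450945, -0.325236, -0.831186)
rvec = θ·k = (+0.095406, -0.068810, -0.175854)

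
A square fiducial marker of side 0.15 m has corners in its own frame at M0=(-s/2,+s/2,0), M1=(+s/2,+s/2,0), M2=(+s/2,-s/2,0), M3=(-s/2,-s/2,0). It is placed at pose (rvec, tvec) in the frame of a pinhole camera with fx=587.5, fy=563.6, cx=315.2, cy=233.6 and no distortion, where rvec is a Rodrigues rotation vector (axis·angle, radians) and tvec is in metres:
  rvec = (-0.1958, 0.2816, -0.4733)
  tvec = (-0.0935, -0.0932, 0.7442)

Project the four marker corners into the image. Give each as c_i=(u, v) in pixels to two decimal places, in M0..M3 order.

Intrinsics K: fx=587.5, fy=563.6, cx=315.2, cy=233.6
Marker side s = 0.15 m; corners in marker frame (Z=0):
  M0 = (-0.0750, +0.0750, 0)
  M1 = (+0.0750, +0.0750, 0)
  M2 = (+0.0750, -0.0750, 0)
  M3 = (-0.0750, -0.0750, 0)
rvec = (-0.1958, 0.2816, -0.4733), |rvec| = θ = 0.58451 rad = 33.490°
Rodrigues: sinθ=0.55179, 1−cosθ=0.16602; R = I + sinθ·[k]× + (1−cosθ)·[k]×²:
    [+0.85261 +0.42001 +0.31087]
    [-0.47360 +0.87252 +0.12007]
    [-0.22081 -0.24960 +0.94284]
t = (-0.0935, -0.0932, 0.7442) m
M0: Pc = R·M0+t = (-0.12594, +0.00776, +0.74204); u = 587.5·(-0.12594)/0.74204 + 315.2 = 215.4848, v = 563.6·(+0.00776)/0.74204 + 233.6 = 239.4929
M1: Pc = R·M1+t = (+0.00195, -0.06328, +0.70892); u = 587.5·(+0.00195)/0.70892 + 315.2 = 316.8135, v = 563.6·(-0.06328)/0.70892 + 233.6 = 183.2907
M2: Pc = R·M2+t = (-0.06106, -0.19416, +0.74636); u = 587.5·(-0.06106)/0.74636 + 315.2 = 267.1403, v = 563.6·(-0.19416)/0.74636 + 233.6 = 86.9846
M3: Pc = R·M3+t = (-0.18895, -0.12312, +0.77948); u = 587.5·(-0.18895)/0.77948 + 315.2 = 172.7893, v = 563.6·(-0.12312)/0.77948 + 233.6 = 144.5795

c0=(215.48, 239.49) c1=(316.81, 183.29) c2=(267.14, 86.98) c3=(172.79, 144.58)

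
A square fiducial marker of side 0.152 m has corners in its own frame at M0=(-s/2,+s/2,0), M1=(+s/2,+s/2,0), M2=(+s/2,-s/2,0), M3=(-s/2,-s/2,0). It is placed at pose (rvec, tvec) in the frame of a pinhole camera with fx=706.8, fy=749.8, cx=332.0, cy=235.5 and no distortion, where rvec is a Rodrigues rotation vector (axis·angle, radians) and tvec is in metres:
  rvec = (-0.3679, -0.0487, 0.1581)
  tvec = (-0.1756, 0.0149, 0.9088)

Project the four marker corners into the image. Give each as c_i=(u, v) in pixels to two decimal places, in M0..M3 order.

Intrinsics K: fx=706.8, fy=749.8, cx=332.0, cy=235.5
Marker side s = 0.152 m; corners in marker frame (Z=0):
  M0 = (-0.0760, +0.0760, 0)
  M1 = (+0.0760, +0.0760, 0)
  M2 = (+0.0760, -0.0760, 0)
  M3 = (-0.0760, -0.0760, 0)
rvec = (-0.3679, -0.0487, 0.1581), |rvec| = θ = 0.40338 rad = 23.112°
Rodrigues: sinθ=0.39253, 1−cosθ=0.08026; R = I + sinθ·[k]× + (1−cosθ)·[k]×²:
    [+0.98650 -0.14501 -0.07608]
    [+0.16268 +0.92091 +0.35421]
    [+0.01870 -0.36180 +0.93207]
t = (-0.1756, 0.0149, 0.9088) m
M0: Pc = R·M0+t = (-0.26159, +0.07252, +0.87988); u = 706.8·(-0.26159)/0.87988 + 332.0 = 121.8636, v = 749.8·(+0.07252)/0.87988 + 235.5 = 297.3029
M1: Pc = R·M1+t = (-0.11165, +0.09725, +0.88272); u = 706.8·(-0.11165)/0.88272 + 332.0 = 242.6042, v = 749.8·(+0.09725)/0.88272 + 235.5 = 318.1083
M2: Pc = R·M2+t = (-0.08961, -0.04272, +0.93772); u = 706.8·(-0.08961)/0.93772 + 332.0 = 264.4606, v = 749.8·(-0.04272)/0.93772 + 235.5 = 201.3371
M3: Pc = R·M3+t = (-0.23955, -0.06745, +0.93488); u = 706.8·(-0.23955)/0.93488 + 332.0 = 150.8890, v = 749.8·(-0.06745)/0.93488 + 235.5 = 181.4005

c0=(121.86, 297.30) c1=(242.60, 318.11) c2=(264.46, 201.34) c3=(150.89, 181.40)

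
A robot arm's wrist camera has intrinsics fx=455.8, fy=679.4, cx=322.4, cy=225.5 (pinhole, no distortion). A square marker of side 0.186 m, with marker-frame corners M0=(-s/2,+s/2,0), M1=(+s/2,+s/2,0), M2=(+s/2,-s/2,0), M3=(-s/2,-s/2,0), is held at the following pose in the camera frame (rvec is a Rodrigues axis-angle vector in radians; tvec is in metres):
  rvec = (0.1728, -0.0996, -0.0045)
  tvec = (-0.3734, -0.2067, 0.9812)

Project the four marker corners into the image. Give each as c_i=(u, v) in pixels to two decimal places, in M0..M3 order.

c0=(107.27, 147.20) c1=(195.02, 146.99) c2=(191.20, 16.65) c3=(100.44, 14.37)

Intrinsics K: fx=455.8, fy=679.4, cx=322.4, cy=225.5
Marker side s = 0.186 m; corners in marker frame (Z=0):
  M0 = (-0.0930, +0.0930, 0)
  M1 = (+0.0930, +0.0930, 0)
  M2 = (+0.0930, -0.0930, 0)
  M3 = (-0.0930, -0.0930, 0)
rvec = (0.1728, -0.0996, -0.0045), |rvec| = θ = 0.19950 rad = 11.431°
Rodrigues: sinθ=0.19818, 1−cosθ=0.01983; R = I + sinθ·[k]× + (1−cosθ)·[k]×²:
    [+0.99505 -0.00411 -0.09933]
    [-0.01305 +0.98511 -0.17143]
    [+0.09855 +0.17188 +0.98018]
t = (-0.3734, -0.2067, 0.9812) m
M0: Pc = R·M0+t = (-0.46632, -0.11387, +0.98802); u = 455.8·(-0.46632)/0.98802 + 322.4 = 107.2734, v = 679.4·(-0.11387)/0.98802 + 225.5 = 147.1976
M1: Pc = R·M1+t = (-0.28124, -0.11630, +1.00635); u = 455.8·(-0.28124)/1.00635 + 322.4 = 195.0185, v = 679.4·(-0.11630)/1.00635 + 225.5 = 146.9856
M2: Pc = R·M2+t = (-0.28048, -0.29953, +0.97438); u = 455.8·(-0.28048)/0.97438 + 322.4 = 191.1964, v = 679.4·(-0.29953)/0.97438 + 225.5 = 16.6497
M3: Pc = R·M3+t = (-0.46556, -0.29710, +0.95605); u = 455.8·(-0.46556)/0.95605 + 322.4 = 100.4439, v = 679.4·(-0.29710)/0.95605 + 225.5 = 14.3698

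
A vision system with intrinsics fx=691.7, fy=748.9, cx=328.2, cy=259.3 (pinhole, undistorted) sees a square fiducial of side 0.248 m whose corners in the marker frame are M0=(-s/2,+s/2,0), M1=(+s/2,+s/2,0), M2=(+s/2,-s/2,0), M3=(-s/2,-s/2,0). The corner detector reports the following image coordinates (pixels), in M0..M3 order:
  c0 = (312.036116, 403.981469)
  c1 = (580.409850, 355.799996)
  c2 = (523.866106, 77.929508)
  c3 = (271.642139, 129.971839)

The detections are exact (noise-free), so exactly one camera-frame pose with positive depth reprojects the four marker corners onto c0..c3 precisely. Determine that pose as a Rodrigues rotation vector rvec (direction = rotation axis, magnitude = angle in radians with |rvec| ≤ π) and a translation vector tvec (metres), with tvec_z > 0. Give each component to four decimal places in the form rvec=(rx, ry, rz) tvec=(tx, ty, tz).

rvec=(-0.1463, 0.0776, -0.1711) tvec=(0.0865, -0.0184, 0.6538)

Intrinsics K: fx=691.7, fy=748.9, cx=328.2, cy=259.3
Marker side s = 0.248 m; corners in marker frame (Z=0):
  M0 = (-0.1240, +0.1240, 0)
  M1 = (+0.1240, +0.1240, 0)
  M2 = (+0.1240, -0.1240, 0)
  M3 = (-0.1240, -0.1240, 0)
Detected image corners:
  c0 = (312.036116, 403.981469) px
  c1 = (580.409850, 355.799996) px
  c2 = (523.866106, 77.929508) px
  c3 = (271.642139, 129.971839) px
Planar DLT: solve 8×8 A·h = b for H (H[2,2]=1):
  H  [+1007.08218 +97.21185 +419.70193]
  H  [-226.12171 +1056.48211 +238.26059]
  H  [-0.09852 -0.23183 +1.00000]
B = K⁻¹H; ‖b₁‖=1.529555, ‖b₂‖=1.529555; λ = 2/(‖b₁‖+‖b₂‖) = 0.653785, sign → tz>0 ⇒ λ=+0.653785
r₁ = λ·B[:,0] = (+0.98244,-0.17510,-0.06441); r₂ = λ·B[:,1] = (+0.16380,+0.97478,-0.15157)
r₃ = r₁×r₂ = (+0.08933,+0.13835,+0.98635); SVD([r₁ r₂ r₃]) → R = UVᵀ:
  R  [+0.98244 +0.16380 +0.08933]
  R  [-0.17510 +0.97478 +0.13835]
  R  [-0.06441 -0.15157 +0.98635]
t = (+0.08649, -0.01837, +0.65378) m
tr R = 2.943568; θ = arccos((tr R − 1)/2) = 0.238116 rad = 13.643°
axis k = ((R−Rᵀ)₃₂, (R−Rᵀ)₁₃, (R−Rᵀ)₂₁) / (2 sinθ) = (-0.614573, +0.325888, -0.718399)
rvec = θ·k = (-0.146340, +0.077599, -0.171062)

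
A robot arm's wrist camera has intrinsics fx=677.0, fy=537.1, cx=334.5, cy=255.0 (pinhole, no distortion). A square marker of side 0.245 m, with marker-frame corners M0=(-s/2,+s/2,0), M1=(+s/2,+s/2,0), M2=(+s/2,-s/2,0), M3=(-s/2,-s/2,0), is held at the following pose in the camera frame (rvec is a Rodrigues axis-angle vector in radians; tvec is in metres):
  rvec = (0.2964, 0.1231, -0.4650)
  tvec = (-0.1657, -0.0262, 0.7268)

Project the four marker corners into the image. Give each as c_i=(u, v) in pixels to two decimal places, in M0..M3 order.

c0=(145.15, 344.46) c1=(333.72, 274.26) c2=(220.72, 109.52) c3=(22.96, 196.11)

Intrinsics K: fx=677.0, fy=537.1, cx=334.5, cy=255.0
Marker side s = 0.245 m; corners in marker frame (Z=0):
  M0 = (-0.1225, +0.1225, 0)
  M1 = (+0.1225, +0.1225, 0)
  M2 = (+0.1225, -0.1225, 0)
  M3 = (-0.1225, -0.1225, 0)
rvec = (0.2964, 0.1231, -0.4650), |rvec| = θ = 0.56501 rad = 32.372°
Rodrigues: sinθ=0.53542, 1−cosθ=0.15541; R = I + sinθ·[k]× + (1−cosθ)·[k]×²:
    [+0.88736 +0.45841 +0.04956]
    [-0.42289 +0.85196 -0.30875]
    [-0.18375 +0.25301 +0.94985]
t = (-0.1657, -0.0262, 0.7268) m
M0: Pc = R·M0+t = (-0.21825, +0.12997, +0.78030); u = 677.0·(-0.21825)/0.78030 + 334.5 = 145.1480, v = 537.1·(+0.12997)/0.78030 + 255.0 = 344.4607
M1: Pc = R·M1+t = (-0.00084, +0.02636, +0.73528); u = 677.0·(-0.00084)/0.73528 + 334.5 = 333.7237, v = 537.1·(+0.02636)/0.73528 + 255.0 = 274.2563
M2: Pc = R·M2+t = (-0.11315, -0.18237, +0.67330); u = 677.0·(-0.11315)/0.67330 + 334.5 = 220.7228, v = 537.1·(-0.18237)/0.67330 + 255.0 = 109.5209
M3: Pc = R·M3+t = (-0.33056, -0.07876, +0.71832); u = 677.0·(-0.33056)/0.71832 + 334.5 = 22.9559, v = 537.1·(-0.07876)/0.71832 + 255.0 = 196.1082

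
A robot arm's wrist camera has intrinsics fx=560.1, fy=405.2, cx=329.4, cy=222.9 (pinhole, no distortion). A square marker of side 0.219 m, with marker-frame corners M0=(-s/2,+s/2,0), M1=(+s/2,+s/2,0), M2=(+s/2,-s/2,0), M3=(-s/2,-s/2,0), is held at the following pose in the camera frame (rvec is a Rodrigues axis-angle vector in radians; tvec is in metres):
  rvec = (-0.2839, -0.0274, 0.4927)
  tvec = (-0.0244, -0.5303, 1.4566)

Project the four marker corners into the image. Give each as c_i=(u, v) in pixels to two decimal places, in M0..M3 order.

c0=(262.24, 84.29) c1=(337.85, 112.74) c2=(375.80, 66.78) c3=(303.01, 39.76)

Intrinsics K: fx=560.1, fy=405.2, cx=329.4, cy=222.9
Marker side s = 0.219 m; corners in marker frame (Z=0):
  M0 = (-0.1095, +0.1095, 0)
  M1 = (+0.1095, +0.1095, 0)
  M2 = (+0.1095, -0.1095, 0)
  M3 = (-0.1095, -0.1095, 0)
rvec = (-0.2839, -0.0274, 0.4927), |rvec| = θ = 0.56930 rad = 32.619°
Rodrigues: sinθ=0.53904, 1−cosθ=0.15772; R = I + sinθ·[k]× + (1−cosθ)·[k]×²:
    [+0.88150 -0.46273 -0.09401]
    [+0.47030 +0.84264 +0.26224]
    [-0.04213 -0.27538 +0.96041]
t = (-0.0244, -0.5303, 1.4566) m
M0: Pc = R·M0+t = (-0.17159, -0.48953, +1.43106); u = 560.1·(-0.17159)/1.43106 + 329.4 = 262.2404, v = 405.2·(-0.48953)/1.43106 + 222.9 = 84.2915
M1: Pc = R·M1+t = (+0.02146, -0.38653, +1.42183); u = 560.1·(+0.02146)/1.42183 + 329.4 = 337.8520, v = 405.2·(-0.38653)/1.42183 + 222.9 = 112.7442
M2: Pc = R·M2+t = (+0.12279, -0.57107, +1.48214); u = 560.1·(+0.12279)/1.48214 + 329.4 = 375.8034, v = 405.2·(-0.57107)/1.48214 + 222.9 = 66.7757
M3: Pc = R·M3+t = (-0.07026, -0.67407, +1.49137); u = 560.1·(-0.07026)/1.49137 + 329.4 = 303.0147, v = 405.2·(-0.67407)/1.49137 + 222.9 = 39.7579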